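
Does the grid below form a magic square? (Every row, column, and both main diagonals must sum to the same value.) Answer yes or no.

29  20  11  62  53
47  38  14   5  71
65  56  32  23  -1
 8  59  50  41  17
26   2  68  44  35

Yes

Row 1: 29 + 20 + 11 + 62 + 53 = 175.
Row 2: 47 + 38 + 14 + 5 + 71 = 175.
Row 3: 65 + 56 + 32 + 23 + (-1) = 175.
Row 4: 8 + 59 + 50 + 41 + 17 = 175.
Row 5: 26 + 2 + 68 + 44 + 35 = 175.
Column 1: 29 + 47 + 65 + 8 + 26 = 175.
Column 2: 20 + 38 + 56 + 59 + 2 = 175.
Column 3: 11 + 14 + 32 + 50 + 68 = 175.
Column 4: 62 + 5 + 23 + 41 + 44 = 175.
Column 5: 53 + 71 + (-1) + 17 + 35 = 175.
Main diagonal: 29 + 38 + 32 + 41 + 35 = 175.
Anti-diagonal: 53 + 5 + 32 + 59 + 26 = 175.
All lines sum to 175.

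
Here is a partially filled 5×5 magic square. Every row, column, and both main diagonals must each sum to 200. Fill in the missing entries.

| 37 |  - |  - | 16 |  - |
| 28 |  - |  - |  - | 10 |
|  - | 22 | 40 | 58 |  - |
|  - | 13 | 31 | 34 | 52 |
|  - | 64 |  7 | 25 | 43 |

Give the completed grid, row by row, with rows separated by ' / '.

Using row 4: 13 + 31 + 34 + 52 + ? → (4,1) = 200 − 130 = 70.
The remaining cell in row 5 is (5,1) = 200 − 139 = 61.
From column 1, 200 − (37 + 28 + 70 + 61) gives (3,1) = 4.
Column 4: 16 + 58 + 34 + 25 + ? = 200, so (2,4) = 67.
From main diagonal, 200 − (37 + 40 + 34 + 43) gives (2,2) = 46.
From anti-diagonal, 200 − (67 + 40 + 13 + 61) gives (1,5) = 19.
Row 2 must total 200; the given cells sum to 151, so (2,3) = 49.
Row 3: 4 + 22 + 40 + 58 + ? = 200, so (3,5) = 76.
The remaining cell in column 2 is (1,2) = 200 − 145 = 55.
Column 3 needs 200; the known cells sum to 127, so (1,3) = 73.

37 55 73 16 19 / 28 46 49 67 10 / 4 22 40 58 76 / 70 13 31 34 52 / 61 64 7 25 43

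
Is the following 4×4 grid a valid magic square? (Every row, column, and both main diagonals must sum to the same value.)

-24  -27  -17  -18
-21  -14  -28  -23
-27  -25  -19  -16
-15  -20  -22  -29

No — column 4 sums to -86 but row 3 sums to -87.

Row 1: -24 + (-27) + (-17) + (-18) = -86.
Row 2: -21 + (-14) + (-28) + (-23) = -86.
Row 3: -27 + (-25) + (-19) + (-16) = -87.
Row 4: -15 + (-20) + (-22) + (-29) = -86.
Column 1: -24 + (-21) + (-27) + (-15) = -87.
Column 2: -27 + (-14) + (-25) + (-20) = -86.
Column 3: -17 + (-28) + (-19) + (-22) = -86.
Column 4: -18 + (-23) + (-16) + (-29) = -86.
Main diagonal: -24 + (-14) + (-19) + (-29) = -86.
Anti-diagonal: -18 + (-28) + (-25) + (-15) = -86.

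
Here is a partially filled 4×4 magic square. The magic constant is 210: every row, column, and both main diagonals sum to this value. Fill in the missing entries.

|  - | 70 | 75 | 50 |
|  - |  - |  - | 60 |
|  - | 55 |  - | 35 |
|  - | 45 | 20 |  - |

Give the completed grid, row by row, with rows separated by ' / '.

15 70 75 50 / 85 40 25 60 / 30 55 90 35 / 80 45 20 65

Row 1: 70 + 75 + 50 + ? = 210, so (1,1) = 15.
Using column 2: 70 + 55 + 45 + ? → (2,2) = 210 − 170 = 40.
Column 4 must total 210; the given cells sum to 145, so (4,4) = 65.
Main diagonal needs 210; the known cells sum to 120, so (3,3) = 90.
Using row 3: 55 + 90 + 35 + ? → (3,1) = 210 − 180 = 30.
Row 4 must total 210; the given cells sum to 130, so (4,1) = 80.
Column 1 must total 210; the given cells sum to 125, so (2,1) = 85.
Column 3 must total 210; the given cells sum to 185, so (2,3) = 25.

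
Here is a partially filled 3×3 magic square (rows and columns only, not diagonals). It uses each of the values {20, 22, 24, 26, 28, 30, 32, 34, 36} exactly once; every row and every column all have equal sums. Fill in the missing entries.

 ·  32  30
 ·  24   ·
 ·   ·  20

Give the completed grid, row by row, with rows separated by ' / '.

The 9 entries sum to 252, so each line sums to 252/3 = 84.
Row 1: 32 + 30 + ? = 84, so (1,1) = 22.
The remaining cell in column 2 is (3,2) = 84 − 56 = 28.
The remaining cell in column 3 is (2,3) = 84 − 50 = 34.
The remaining cell in row 2 is (2,1) = 84 − 58 = 26.
The remaining cell in row 3 is (3,1) = 84 − 48 = 36.

22 32 30 / 26 24 34 / 36 28 20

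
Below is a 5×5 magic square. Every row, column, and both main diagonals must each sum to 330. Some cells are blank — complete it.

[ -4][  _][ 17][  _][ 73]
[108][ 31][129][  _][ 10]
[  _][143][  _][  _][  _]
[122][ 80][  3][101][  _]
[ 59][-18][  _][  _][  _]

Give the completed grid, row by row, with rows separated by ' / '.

-4 94 17 150 73 / 108 31 129 52 10 / 45 143 66 -11 87 / 122 80 3 101 24 / 59 -18 115 38 136

The remaining cell in row 2 is (2,4) = 330 − 278 = 52.
Row 4: 122 + 80 + 3 + 101 + ? = 330, so (4,5) = 24.
Column 1 must total 330; the given cells sum to 285, so (3,1) = 45.
From column 2, 330 − (31 + 143 + 80 + (-18)) gives (1,2) = 94.
Anti-diagonal: 73 + 52 + 80 + 59 + ? = 330, so (3,3) = 66.
Row 1: -4 + 94 + 17 + 73 + ? = 330, so (1,4) = 150.
Using column 3: 17 + 129 + 66 + 3 + ? → (5,3) = 330 − 215 = 115.
Main diagonal must total 330; the given cells sum to 194, so (5,5) = 136.
Row 5: 59 + (-18) + 115 + 136 + ? = 330, so (5,4) = 38.
The remaining cell in column 4 is (3,4) = 330 − 341 = -11.
Column 5: 73 + 10 + 24 + 136 + ? = 330, so (3,5) = 87.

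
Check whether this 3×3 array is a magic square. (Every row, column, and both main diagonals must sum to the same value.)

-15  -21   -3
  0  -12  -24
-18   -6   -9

No — row 1 sums to -39 but row 2 sums to -36.

Row 1: -15 + (-21) + (-3) = -39.
Row 2: 0 + (-12) + (-24) = -36.
Row 3: -18 + (-6) + (-9) = -33.
Column 1: -15 + 0 + (-18) = -33.
Column 2: -21 + (-12) + (-6) = -39.
Column 3: -3 + (-24) + (-9) = -36.
Main diagonal: -15 + (-12) + (-9) = -36.
Anti-diagonal: -3 + (-12) + (-18) = -33.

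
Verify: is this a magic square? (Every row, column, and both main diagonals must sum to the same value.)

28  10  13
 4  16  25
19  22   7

No — column 1 sums to 51 but column 3 sums to 45.

Row 1: 28 + 10 + 13 = 51.
Row 2: 4 + 16 + 25 = 45.
Row 3: 19 + 22 + 7 = 48.
Column 1: 28 + 4 + 19 = 51.
Column 2: 10 + 16 + 22 = 48.
Column 3: 13 + 25 + 7 = 45.
Main diagonal: 28 + 16 + 7 = 51.
Anti-diagonal: 13 + 16 + 19 = 48.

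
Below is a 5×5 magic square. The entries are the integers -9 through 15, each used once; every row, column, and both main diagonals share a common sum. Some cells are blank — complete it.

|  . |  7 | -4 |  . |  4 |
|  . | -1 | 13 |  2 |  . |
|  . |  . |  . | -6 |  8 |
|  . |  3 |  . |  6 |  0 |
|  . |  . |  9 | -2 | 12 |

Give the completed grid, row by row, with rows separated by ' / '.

The entries are -9 through 15, which sum to 75, so each line sums to 75/5 = 15.
Column 4 needs 15; the known cells sum to 0, so (1,4) = 15.
From column 5, 15 − (4 + 8 + 0 + 12) gives (2,5) = -9.
From row 1, 15 − (7 + (-4) + 15 + 4) gives (1,1) = -7.
Using row 2: -1 + 13 + 2 + (-9) + ? → (2,1) = 15 − 5 = 10.
From main diagonal, 15 − (-7 + (-1) + 6 + 12) gives (3,3) = 5.
The remaining cell in anti-diagonal is (5,1) = 15 − 14 = 1.
Using row 5: 1 + 9 + (-2) + 12 + ? → (5,2) = 15 − 20 = -5.
Column 2: 7 + (-1) + 3 + (-5) + ? = 15, so (3,2) = 11.
Using column 3: -4 + 13 + 5 + 9 + ? → (4,3) = 15 − 23 = -8.
Using row 3: 11 + 5 + (-6) + 8 + ? → (3,1) = 15 − 18 = -3.
Row 4: 3 + (-8) + 6 + 0 + ? = 15, so (4,1) = 14.

-7 7 -4 15 4 / 10 -1 13 2 -9 / -3 11 5 -6 8 / 14 3 -8 6 0 / 1 -5 9 -2 12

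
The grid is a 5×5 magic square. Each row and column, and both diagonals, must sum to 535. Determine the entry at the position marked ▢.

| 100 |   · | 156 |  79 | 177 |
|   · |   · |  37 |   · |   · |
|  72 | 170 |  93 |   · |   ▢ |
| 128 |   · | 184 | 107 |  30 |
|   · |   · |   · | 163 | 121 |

149

Row 1: 100 + 156 + 79 + 177 + ? = 535, so (1,2) = 23.
Row 4 must total 535; the given cells sum to 449, so (4,2) = 86.
Using column 3: 156 + 37 + 93 + 184 + ? → (5,3) = 535 − 470 = 65.
Main diagonal needs 535; the known cells sum to 421, so (2,2) = 114.
The remaining cell in column 2 is (5,2) = 535 − 393 = 142.
Row 5 must total 535; the given cells sum to 491, so (5,1) = 44.
Column 1 needs 535; the known cells sum to 344, so (2,1) = 191.
Anti-diagonal: 177 + 93 + 86 + 44 + ? = 535, so (2,4) = 135.
Row 2: 191 + 114 + 37 + 135 + ? = 535, so (2,5) = 58.
Column 4 must total 535; the given cells sum to 484, so (3,4) = 51.
Column 5 must total 535; the given cells sum to 386, so (3,5) = 149.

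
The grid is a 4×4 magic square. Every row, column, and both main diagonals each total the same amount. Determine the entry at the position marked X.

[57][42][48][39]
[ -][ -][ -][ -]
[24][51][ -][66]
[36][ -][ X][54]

Row 1 is complete and sums to 186; that is the magic constant.
Using row 3: 24 + 51 + 66 + ? → (3,3) = 186 − 141 = 45.
From column 1, 186 − (57 + 24 + 36) gives (2,1) = 69.
Using column 4: 39 + 66 + 54 + ? → (2,4) = 186 − 159 = 27.
The remaining cell in main diagonal is (2,2) = 186 − 156 = 30.
Anti-diagonal: 39 + 51 + 36 + ? = 186, so (2,3) = 60.
Using column 2: 42 + 30 + 51 + ? → (4,2) = 186 − 123 = 63.
Column 3 needs 186; the known cells sum to 153, so (4,3) = 33.

33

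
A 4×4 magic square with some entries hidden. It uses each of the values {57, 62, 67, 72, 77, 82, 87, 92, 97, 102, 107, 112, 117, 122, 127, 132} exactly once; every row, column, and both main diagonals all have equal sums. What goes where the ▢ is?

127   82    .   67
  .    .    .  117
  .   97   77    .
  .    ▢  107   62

The 16 entries sum to 1512, so each line sums to 1512/4 = 378.
Row 1 needs 378; the known cells sum to 276, so (1,3) = 102.
Using column 3: 102 + 77 + 107 + ? → (2,3) = 378 − 286 = 92.
The remaining cell in column 4 is (3,4) = 378 − 246 = 132.
The remaining cell in main diagonal is (2,2) = 378 − 266 = 112.
Anti-diagonal: 67 + 92 + 97 + ? = 378, so (4,1) = 122.
Row 2 must total 378; the given cells sum to 321, so (2,1) = 57.
Row 3 must total 378; the given cells sum to 306, so (3,1) = 72.
Row 4: 122 + 107 + 62 + ? = 378, so (4,2) = 87.

87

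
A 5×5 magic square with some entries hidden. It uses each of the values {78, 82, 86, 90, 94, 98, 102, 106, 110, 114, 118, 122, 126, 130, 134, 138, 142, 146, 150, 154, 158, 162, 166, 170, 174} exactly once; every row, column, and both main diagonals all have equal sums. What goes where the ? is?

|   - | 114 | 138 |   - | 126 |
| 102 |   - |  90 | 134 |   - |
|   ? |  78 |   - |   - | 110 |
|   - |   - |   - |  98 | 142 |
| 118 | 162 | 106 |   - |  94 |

The 25 entries sum to 3150, so each line sums to 3150/5 = 630.
Row 5 must total 630; the given cells sum to 480, so (5,4) = 150.
From column 5, 630 − (126 + 110 + 142 + 94) gives (2,5) = 158.
Using row 2: 102 + 90 + 134 + 158 + ? → (2,2) = 630 − 484 = 146.
From column 2, 630 − (114 + 146 + 78 + 162) gives (4,2) = 130.
Using anti-diagonal: 126 + 134 + 130 + 118 + ? → (3,3) = 630 − 508 = 122.
From column 3, 630 − (138 + 90 + 122 + 106) gives (4,3) = 174.
Main diagonal needs 630; the known cells sum to 460, so (1,1) = 170.
Row 1 must total 630; the given cells sum to 548, so (1,4) = 82.
From row 4, 630 − (130 + 174 + 98 + 142) gives (4,1) = 86.
Column 1 needs 630; the known cells sum to 476, so (3,1) = 154.

154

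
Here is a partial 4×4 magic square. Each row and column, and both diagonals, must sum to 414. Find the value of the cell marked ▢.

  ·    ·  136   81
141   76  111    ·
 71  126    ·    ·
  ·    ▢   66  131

Row 2: 141 + 76 + 111 + ? = 414, so (2,4) = 86.
Column 3: 136 + 111 + 66 + ? = 414, so (3,3) = 101.
Column 4: 81 + 86 + 131 + ? = 414, so (3,4) = 116.
Main diagonal needs 414; the known cells sum to 308, so (1,1) = 106.
From anti-diagonal, 414 − (81 + 111 + 126) gives (4,1) = 96.
Row 1 needs 414; the known cells sum to 323, so (1,2) = 91.
Using row 4: 96 + 66 + 131 + ? → (4,2) = 414 − 293 = 121.

121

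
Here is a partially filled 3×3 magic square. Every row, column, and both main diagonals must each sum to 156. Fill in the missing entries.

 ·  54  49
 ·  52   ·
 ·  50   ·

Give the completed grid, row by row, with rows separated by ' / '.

Row 1 needs 156; the known cells sum to 103, so (1,1) = 53.
From main diagonal, 156 − (53 + 52) gives (3,3) = 51.
The remaining cell in anti-diagonal is (3,1) = 156 − 101 = 55.
Column 1 needs 156; the known cells sum to 108, so (2,1) = 48.
From column 3, 156 − (49 + 51) gives (2,3) = 56.

53 54 49 / 48 52 56 / 55 50 51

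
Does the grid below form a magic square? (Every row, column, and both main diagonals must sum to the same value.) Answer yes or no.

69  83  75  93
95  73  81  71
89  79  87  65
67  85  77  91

Yes

Row 1: 69 + 83 + 75 + 93 = 320.
Row 2: 95 + 73 + 81 + 71 = 320.
Row 3: 89 + 79 + 87 + 65 = 320.
Row 4: 67 + 85 + 77 + 91 = 320.
Column 1: 69 + 95 + 89 + 67 = 320.
Column 2: 83 + 73 + 79 + 85 = 320.
Column 3: 75 + 81 + 87 + 77 = 320.
Column 4: 93 + 71 + 65 + 91 = 320.
Main diagonal: 69 + 73 + 87 + 91 = 320.
Anti-diagonal: 93 + 81 + 79 + 67 = 320.
All lines sum to 320.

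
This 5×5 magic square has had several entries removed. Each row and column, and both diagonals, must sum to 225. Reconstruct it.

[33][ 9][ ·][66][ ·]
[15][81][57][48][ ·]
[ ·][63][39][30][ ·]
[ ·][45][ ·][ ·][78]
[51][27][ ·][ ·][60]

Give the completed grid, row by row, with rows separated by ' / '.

33 9 75 66 42 / 15 81 57 48 24 / 72 63 39 30 21 / 54 45 36 12 78 / 51 27 18 69 60

From row 2, 225 − (15 + 81 + 57 + 48) gives (2,5) = 24.
Main diagonal must total 225; the given cells sum to 213, so (4,4) = 12.
From anti-diagonal, 225 − (48 + 39 + 45 + 51) gives (1,5) = 42.
The remaining cell in row 1 is (1,3) = 225 − 150 = 75.
Column 4 must total 225; the given cells sum to 156, so (5,4) = 69.
Column 5: 42 + 24 + 78 + 60 + ? = 225, so (3,5) = 21.
The remaining cell in row 3 is (3,1) = 225 − 153 = 72.
Row 5: 51 + 27 + 69 + 60 + ? = 225, so (5,3) = 18.
Using column 1: 33 + 15 + 72 + 51 + ? → (4,1) = 225 − 171 = 54.
Column 3 must total 225; the given cells sum to 189, so (4,3) = 36.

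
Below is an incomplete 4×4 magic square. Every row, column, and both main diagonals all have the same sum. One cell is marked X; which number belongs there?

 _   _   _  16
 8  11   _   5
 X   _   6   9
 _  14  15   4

Column 4 is complete and sums to 34; that is the magic constant.
Row 2: 8 + 11 + 5 + ? = 34, so (2,3) = 10.
Row 4 must total 34; the given cells sum to 33, so (4,1) = 1.
From column 3, 34 − (10 + 6 + 15) gives (1,3) = 3.
Using main diagonal: 11 + 6 + 4 + ? → (1,1) = 34 − 21 = 13.
Anti-diagonal: 16 + 10 + 1 + ? = 34, so (3,2) = 7.
The remaining cell in row 1 is (1,2) = 34 − 32 = 2.
Row 3: 7 + 6 + 9 + ? = 34, so (3,1) = 12.

12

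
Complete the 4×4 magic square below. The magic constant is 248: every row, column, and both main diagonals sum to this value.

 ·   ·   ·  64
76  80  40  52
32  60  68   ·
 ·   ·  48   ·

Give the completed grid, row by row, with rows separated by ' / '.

56 36 92 64 / 76 80 40 52 / 32 60 68 88 / 84 72 48 44

From row 3, 248 − (32 + 60 + 68) gives (3,4) = 88.
Column 3: 40 + 68 + 48 + ? = 248, so (1,3) = 92.
Column 4 needs 248; the known cells sum to 204, so (4,4) = 44.
Main diagonal must total 248; the given cells sum to 192, so (1,1) = 56.
Anti-diagonal: 64 + 40 + 60 + ? = 248, so (4,1) = 84.
Using row 1: 56 + 92 + 64 + ? → (1,2) = 248 − 212 = 36.
The remaining cell in row 4 is (4,2) = 248 − 176 = 72.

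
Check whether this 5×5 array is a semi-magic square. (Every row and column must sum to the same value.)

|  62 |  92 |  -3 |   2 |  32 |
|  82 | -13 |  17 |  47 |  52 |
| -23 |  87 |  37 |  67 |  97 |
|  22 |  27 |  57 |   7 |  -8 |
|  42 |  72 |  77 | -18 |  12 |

No — row 2 sums to 185 but row 3 sums to 265.

Row 1: 62 + 92 + (-3) + 2 + 32 = 185.
Row 2: 82 + (-13) + 17 + 47 + 52 = 185.
Row 3: -23 + 87 + 37 + 67 + 97 = 265.
Row 4: 22 + 27 + 57 + 7 + (-8) = 105.
Row 5: 42 + 72 + 77 + (-18) + 12 = 185.
Column 1: 62 + 82 + (-23) + 22 + 42 = 185.
Column 2: 92 + (-13) + 87 + 27 + 72 = 265.
Column 3: -3 + 17 + 37 + 57 + 77 = 185.
Column 4: 2 + 47 + 67 + 7 + (-18) = 105.
Column 5: 32 + 52 + 97 + (-8) + 12 = 185.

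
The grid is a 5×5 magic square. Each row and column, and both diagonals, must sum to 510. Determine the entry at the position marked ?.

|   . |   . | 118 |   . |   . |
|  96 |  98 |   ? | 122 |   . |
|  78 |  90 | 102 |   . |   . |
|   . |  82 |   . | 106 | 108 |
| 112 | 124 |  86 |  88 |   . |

110

Row 5: 112 + 124 + 86 + 88 + ? = 510, so (5,5) = 100.
Column 2 must total 510; the given cells sum to 394, so (1,2) = 116.
Main diagonal needs 510; the known cells sum to 406, so (1,1) = 104.
From anti-diagonal, 510 − (122 + 102 + 82 + 112) gives (1,5) = 92.
Using row 1: 104 + 116 + 118 + 92 + ? → (1,4) = 510 − 430 = 80.
Using column 1: 104 + 96 + 78 + 112 + ? → (4,1) = 510 − 390 = 120.
Column 4 must total 510; the given cells sum to 396, so (3,4) = 114.
Using row 3: 78 + 90 + 102 + 114 + ? → (3,5) = 510 − 384 = 126.
Row 4 must total 510; the given cells sum to 416, so (4,3) = 94.
Using column 3: 118 + 102 + 94 + 86 + ? → (2,3) = 510 − 400 = 110.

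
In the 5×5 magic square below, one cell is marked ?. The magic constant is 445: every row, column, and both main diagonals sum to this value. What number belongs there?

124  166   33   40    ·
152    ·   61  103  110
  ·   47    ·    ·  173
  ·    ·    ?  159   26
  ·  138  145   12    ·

117

Using row 1: 124 + 166 + 33 + 40 + ? → (1,5) = 445 − 363 = 82.
Row 2: 152 + 61 + 103 + 110 + ? = 445, so (2,2) = 19.
Column 2: 166 + 19 + 47 + 138 + ? = 445, so (4,2) = 75.
The remaining cell in column 4 is (3,4) = 445 − 314 = 131.
Column 5 needs 445; the known cells sum to 391, so (5,5) = 54.
The remaining cell in main diagonal is (3,3) = 445 − 356 = 89.
Using anti-diagonal: 82 + 103 + 89 + 75 + ? → (5,1) = 445 − 349 = 96.
Row 3: 47 + 89 + 131 + 173 + ? = 445, so (3,1) = 5.
From column 1, 445 − (124 + 152 + 5 + 96) gives (4,1) = 68.
Column 3 must total 445; the given cells sum to 328, so (4,3) = 117.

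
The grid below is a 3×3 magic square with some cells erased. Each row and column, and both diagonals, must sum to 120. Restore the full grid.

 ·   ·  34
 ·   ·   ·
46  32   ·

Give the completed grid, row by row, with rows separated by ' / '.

From row 3, 120 − (46 + 32) gives (3,3) = 42.
The remaining cell in column 3 is (2,3) = 120 − 76 = 44.
From anti-diagonal, 120 − (34 + 46) gives (2,2) = 40.
Row 2 needs 120; the known cells sum to 84, so (2,1) = 36.
Column 1 must total 120; the given cells sum to 82, so (1,1) = 38.
Column 2 needs 120; the known cells sum to 72, so (1,2) = 48.

38 48 34 / 36 40 44 / 46 32 42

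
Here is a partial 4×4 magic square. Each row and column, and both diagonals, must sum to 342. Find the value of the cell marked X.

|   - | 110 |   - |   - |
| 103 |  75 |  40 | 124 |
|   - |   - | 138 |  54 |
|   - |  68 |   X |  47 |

131

The remaining cell in column 2 is (3,2) = 342 − 253 = 89.
Using column 4: 124 + 54 + 47 + ? → (1,4) = 342 − 225 = 117.
Using main diagonal: 75 + 138 + 47 + ? → (1,1) = 342 − 260 = 82.
Anti-diagonal must total 342; the given cells sum to 246, so (4,1) = 96.
Using row 1: 82 + 110 + 117 + ? → (1,3) = 342 − 309 = 33.
Row 3 must total 342; the given cells sum to 281, so (3,1) = 61.
From row 4, 342 − (96 + 68 + 47) gives (4,3) = 131.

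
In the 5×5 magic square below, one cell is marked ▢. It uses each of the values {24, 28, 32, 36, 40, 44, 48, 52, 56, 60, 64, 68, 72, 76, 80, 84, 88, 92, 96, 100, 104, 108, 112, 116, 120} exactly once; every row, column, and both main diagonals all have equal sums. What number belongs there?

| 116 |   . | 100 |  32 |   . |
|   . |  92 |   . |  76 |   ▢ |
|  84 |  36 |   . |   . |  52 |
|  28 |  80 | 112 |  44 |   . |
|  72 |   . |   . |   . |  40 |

The 25 entries sum to 1800, so each line sums to 1800/5 = 360.
Row 4 must total 360; the given cells sum to 264, so (4,5) = 96.
Column 1 needs 360; the known cells sum to 300, so (2,1) = 60.
Using main diagonal: 116 + 92 + 44 + 40 + ? → (3,3) = 360 − 292 = 68.
Using anti-diagonal: 76 + 68 + 80 + 72 + ? → (1,5) = 360 − 296 = 64.
Row 1: 116 + 100 + 32 + 64 + ? = 360, so (1,2) = 48.
The remaining cell in row 3 is (3,4) = 360 − 240 = 120.
Column 2 must total 360; the given cells sum to 256, so (5,2) = 104.
Using column 4: 32 + 76 + 120 + 44 + ? → (5,4) = 360 − 272 = 88.
Column 5 must total 360; the given cells sum to 252, so (2,5) = 108.

108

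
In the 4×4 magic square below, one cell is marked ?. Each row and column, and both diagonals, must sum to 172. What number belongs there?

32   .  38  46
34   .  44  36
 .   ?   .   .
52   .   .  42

30

Using row 1: 32 + 38 + 46 + ? → (1,2) = 172 − 116 = 56.
Using row 2: 34 + 44 + 36 + ? → (2,2) = 172 − 114 = 58.
The remaining cell in column 1 is (3,1) = 172 − 118 = 54.
Column 4 needs 172; the known cells sum to 124, so (3,4) = 48.
Main diagonal must total 172; the given cells sum to 132, so (3,3) = 40.
The remaining cell in anti-diagonal is (3,2) = 172 − 142 = 30.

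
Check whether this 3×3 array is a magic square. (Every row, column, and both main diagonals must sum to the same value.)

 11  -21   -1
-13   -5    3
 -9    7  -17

Row 1: 11 + (-21) + (-1) = -11.
Row 2: -13 + (-5) + 3 = -15.
Row 3: -9 + 7 + (-17) = -19.
Column 1: 11 + (-13) + (-9) = -11.
Column 2: -21 + (-5) + 7 = -19.
Column 3: -1 + 3 + (-17) = -15.
Main diagonal: 11 + (-5) + (-17) = -11.
Anti-diagonal: -1 + (-5) + (-9) = -15.

No — main diagonal sums to -11 but row 3 sums to -19.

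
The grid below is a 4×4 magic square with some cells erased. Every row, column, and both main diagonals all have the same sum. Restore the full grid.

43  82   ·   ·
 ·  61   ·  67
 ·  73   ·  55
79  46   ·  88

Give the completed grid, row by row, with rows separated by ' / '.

Column 2 is already complete: 82 + 61 + 73 + 46 = 262, so that is the magic constant.
The remaining cell in row 4 is (4,3) = 262 − 213 = 49.
Column 4 needs 262; the known cells sum to 210, so (1,4) = 52.
From main diagonal, 262 − (43 + 61 + 88) gives (3,3) = 70.
Anti-diagonal needs 262; the known cells sum to 204, so (2,3) = 58.
The remaining cell in row 1 is (1,3) = 262 − 177 = 85.
The remaining cell in row 2 is (2,1) = 262 − 186 = 76.
From row 3, 262 − (73 + 70 + 55) gives (3,1) = 64.

43 82 85 52 / 76 61 58 67 / 64 73 70 55 / 79 46 49 88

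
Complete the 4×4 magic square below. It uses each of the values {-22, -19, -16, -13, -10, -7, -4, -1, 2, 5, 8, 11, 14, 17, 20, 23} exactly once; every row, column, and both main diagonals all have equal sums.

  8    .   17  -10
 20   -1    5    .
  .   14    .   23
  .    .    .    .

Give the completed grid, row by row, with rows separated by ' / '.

8 -13 17 -10 / 20 -1 5 -22 / -19 14 -16 23 / -7 2 -4 11

The 16 entries sum to 8, so each line sums to 8/4 = 2.
Row 1 needs 2; the known cells sum to 15, so (1,2) = -13.
Row 2 needs 2; the known cells sum to 24, so (2,4) = -22.
Column 2 must total 2; the given cells sum to 0, so (4,2) = 2.
Column 4 needs 2; the known cells sum to -9, so (4,4) = 11.
From main diagonal, 2 − (8 + (-1) + 11) gives (3,3) = -16.
The remaining cell in anti-diagonal is (4,1) = 2 − 9 = -7.
Row 3 must total 2; the given cells sum to 21, so (3,1) = -19.
The remaining cell in row 4 is (4,3) = 2 − 6 = -4.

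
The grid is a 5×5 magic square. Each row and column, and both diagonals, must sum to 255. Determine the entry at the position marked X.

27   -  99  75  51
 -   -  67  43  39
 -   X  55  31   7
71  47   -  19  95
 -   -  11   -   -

79

Using row 1: 27 + 99 + 75 + 51 + ? → (1,2) = 255 − 252 = 3.
Row 4 needs 255; the known cells sum to 232, so (4,3) = 23.
Column 4: 75 + 43 + 31 + 19 + ? = 255, so (5,4) = 87.
The remaining cell in column 5 is (5,5) = 255 − 192 = 63.
Using main diagonal: 27 + 55 + 19 + 63 + ? → (2,2) = 255 − 164 = 91.
Anti-diagonal: 51 + 43 + 55 + 47 + ? = 255, so (5,1) = 59.
Row 2: 91 + 67 + 43 + 39 + ? = 255, so (2,1) = 15.
From row 5, 255 − (59 + 11 + 87 + 63) gives (5,2) = 35.
Column 1: 27 + 15 + 71 + 59 + ? = 255, so (3,1) = 83.
Using column 2: 3 + 91 + 47 + 35 + ? → (3,2) = 255 − 176 = 79.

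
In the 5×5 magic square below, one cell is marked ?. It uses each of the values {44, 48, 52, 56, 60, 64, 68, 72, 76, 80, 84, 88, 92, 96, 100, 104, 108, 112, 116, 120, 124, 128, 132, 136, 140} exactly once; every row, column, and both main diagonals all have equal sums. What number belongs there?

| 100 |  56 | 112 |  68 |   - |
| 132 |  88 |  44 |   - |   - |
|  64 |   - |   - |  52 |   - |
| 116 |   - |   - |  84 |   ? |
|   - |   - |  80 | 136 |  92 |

60

The 25 entries sum to 2300, so each line sums to 2300/5 = 460.
Row 1 must total 460; the given cells sum to 336, so (1,5) = 124.
Column 1 needs 460; the known cells sum to 412, so (5,1) = 48.
Column 4: 68 + 52 + 84 + 136 + ? = 460, so (2,4) = 120.
Main diagonal: 100 + 88 + 84 + 92 + ? = 460, so (3,3) = 96.
From anti-diagonal, 460 − (124 + 120 + 96 + 48) gives (4,2) = 72.
Row 2 must total 460; the given cells sum to 384, so (2,5) = 76.
Row 5: 48 + 80 + 136 + 92 + ? = 460, so (5,2) = 104.
Column 2 needs 460; the known cells sum to 320, so (3,2) = 140.
From column 3, 460 − (112 + 44 + 96 + 80) gives (4,3) = 128.
Using row 3: 64 + 140 + 96 + 52 + ? → (3,5) = 460 − 352 = 108.
Row 4 must total 460; the given cells sum to 400, so (4,5) = 60.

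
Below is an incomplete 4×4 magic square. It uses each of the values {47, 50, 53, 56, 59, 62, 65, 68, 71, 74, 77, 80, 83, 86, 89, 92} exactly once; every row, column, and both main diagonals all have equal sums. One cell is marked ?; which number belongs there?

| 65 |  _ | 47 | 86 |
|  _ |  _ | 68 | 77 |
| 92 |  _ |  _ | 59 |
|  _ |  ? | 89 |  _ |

62

The 16 entries sum to 1112, so each line sums to 1112/4 = 278.
Row 1 must total 278; the given cells sum to 198, so (1,2) = 80.
Column 3 must total 278; the given cells sum to 204, so (3,3) = 74.
Column 4: 86 + 77 + 59 + ? = 278, so (4,4) = 56.
From main diagonal, 278 − (65 + 74 + 56) gives (2,2) = 83.
Row 2: 83 + 68 + 77 + ? = 278, so (2,1) = 50.
Row 3: 92 + 74 + 59 + ? = 278, so (3,2) = 53.
From column 1, 278 − (65 + 50 + 92) gives (4,1) = 71.
Column 2 needs 278; the known cells sum to 216, so (4,2) = 62.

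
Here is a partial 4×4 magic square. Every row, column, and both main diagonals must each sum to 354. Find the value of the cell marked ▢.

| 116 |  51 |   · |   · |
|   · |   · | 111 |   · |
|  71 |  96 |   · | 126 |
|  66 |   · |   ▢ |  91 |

76

The remaining cell in row 3 is (3,3) = 354 − 293 = 61.
From column 1, 354 − (116 + 71 + 66) gives (2,1) = 101.
Main diagonal: 116 + 61 + 91 + ? = 354, so (2,2) = 86.
Anti-diagonal needs 354; the known cells sum to 273, so (1,4) = 81.
Using row 1: 116 + 51 + 81 + ? → (1,3) = 354 − 248 = 106.
From row 2, 354 − (101 + 86 + 111) gives (2,4) = 56.
From column 2, 354 − (51 + 86 + 96) gives (4,2) = 121.
From column 3, 354 − (106 + 111 + 61) gives (4,3) = 76.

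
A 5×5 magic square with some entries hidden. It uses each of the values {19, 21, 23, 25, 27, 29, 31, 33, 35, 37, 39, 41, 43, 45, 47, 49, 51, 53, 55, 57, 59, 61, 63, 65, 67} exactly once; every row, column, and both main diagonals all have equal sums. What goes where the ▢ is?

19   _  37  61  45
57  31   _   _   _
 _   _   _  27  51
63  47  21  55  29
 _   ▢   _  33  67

The 25 entries sum to 1075, so each line sums to 1075/5 = 215.
Row 1 needs 215; the known cells sum to 162, so (1,2) = 53.
The remaining cell in column 4 is (2,4) = 215 − 176 = 39.
From column 5, 215 − (45 + 51 + 29 + 67) gives (2,5) = 23.
Main diagonal: 19 + 31 + 55 + 67 + ? = 215, so (3,3) = 43.
Anti-diagonal needs 215; the known cells sum to 174, so (5,1) = 41.
Using row 2: 57 + 31 + 39 + 23 + ? → (2,3) = 215 − 150 = 65.
Using column 1: 19 + 57 + 63 + 41 + ? → (3,1) = 215 − 180 = 35.
Column 3 must total 215; the given cells sum to 166, so (5,3) = 49.
Row 3: 35 + 43 + 27 + 51 + ? = 215, so (3,2) = 59.
The remaining cell in row 5 is (5,2) = 215 − 190 = 25.

25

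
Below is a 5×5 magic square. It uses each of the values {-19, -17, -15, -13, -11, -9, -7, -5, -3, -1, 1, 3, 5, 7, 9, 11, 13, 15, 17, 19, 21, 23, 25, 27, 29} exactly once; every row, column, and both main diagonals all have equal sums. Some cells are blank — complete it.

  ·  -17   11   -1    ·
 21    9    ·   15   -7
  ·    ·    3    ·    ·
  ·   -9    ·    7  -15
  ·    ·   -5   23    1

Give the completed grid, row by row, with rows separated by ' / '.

5 -17 11 -1 27 / 21 9 -13 15 -7 / -3 25 3 -19 19 / 13 -9 29 7 -15 / -11 17 -5 23 1

The 25 entries sum to 125, so each line sums to 125/5 = 25.
From row 2, 25 − (21 + 9 + 15 + (-7)) gives (2,3) = -13.
Column 3 must total 25; the given cells sum to -4, so (4,3) = 29.
Column 4 must total 25; the given cells sum to 44, so (3,4) = -19.
From main diagonal, 25 − (9 + 3 + 7 + 1) gives (1,1) = 5.
The remaining cell in row 1 is (1,5) = 25 − (-2) = 27.
Row 4 must total 25; the given cells sum to 12, so (4,1) = 13.
Column 5 must total 25; the given cells sum to 6, so (3,5) = 19.
Anti-diagonal must total 25; the given cells sum to 36, so (5,1) = -11.
The remaining cell in row 5 is (5,2) = 25 − 8 = 17.
Using column 1: 5 + 21 + 13 + (-11) + ? → (3,1) = 25 − 28 = -3.
Using column 2: -17 + 9 + (-9) + 17 + ? → (3,2) = 25 − 0 = 25.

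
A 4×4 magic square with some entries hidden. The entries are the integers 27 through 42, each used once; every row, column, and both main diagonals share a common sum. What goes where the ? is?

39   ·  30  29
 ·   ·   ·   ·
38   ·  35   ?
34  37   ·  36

The entries are 27 through 42, which sum to 552, so each line sums to 552/4 = 138.
Row 1 must total 138; the given cells sum to 98, so (1,2) = 40.
Using row 4: 34 + 37 + 36 + ? → (4,3) = 138 − 107 = 31.
From column 1, 138 − (39 + 38 + 34) gives (2,1) = 27.
The remaining cell in column 3 is (2,3) = 138 − 96 = 42.
Main diagonal needs 138; the known cells sum to 110, so (2,2) = 28.
Anti-diagonal needs 138; the known cells sum to 105, so (3,2) = 33.
The remaining cell in row 2 is (2,4) = 138 − 97 = 41.
Row 3 needs 138; the known cells sum to 106, so (3,4) = 32.

32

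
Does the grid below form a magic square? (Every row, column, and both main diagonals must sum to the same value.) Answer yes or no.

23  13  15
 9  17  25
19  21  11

Yes

Row 1: 23 + 13 + 15 = 51.
Row 2: 9 + 17 + 25 = 51.
Row 3: 19 + 21 + 11 = 51.
Column 1: 23 + 9 + 19 = 51.
Column 2: 13 + 17 + 21 = 51.
Column 3: 15 + 25 + 11 = 51.
Main diagonal: 23 + 17 + 11 = 51.
Anti-diagonal: 15 + 17 + 19 = 51.
All lines sum to 51.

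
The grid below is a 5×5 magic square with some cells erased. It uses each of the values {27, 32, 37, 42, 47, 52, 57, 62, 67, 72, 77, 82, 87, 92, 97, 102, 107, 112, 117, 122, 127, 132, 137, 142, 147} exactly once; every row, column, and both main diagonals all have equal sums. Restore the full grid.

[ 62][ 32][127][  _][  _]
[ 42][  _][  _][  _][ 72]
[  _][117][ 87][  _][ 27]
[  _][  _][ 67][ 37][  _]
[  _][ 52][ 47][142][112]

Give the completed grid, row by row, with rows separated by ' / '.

The 25 entries sum to 2175, so each line sums to 2175/5 = 435.
Row 5 must total 435; the given cells sum to 353, so (5,1) = 82.
The remaining cell in column 3 is (2,3) = 435 − 328 = 107.
Using main diagonal: 62 + 87 + 37 + 112 + ? → (2,2) = 435 − 298 = 137.
Row 2: 42 + 137 + 107 + 72 + ? = 435, so (2,4) = 77.
From column 2, 435 − (32 + 137 + 117 + 52) gives (4,2) = 97.
Anti-diagonal needs 435; the known cells sum to 343, so (1,5) = 92.
Row 1: 62 + 32 + 127 + 92 + ? = 435, so (1,4) = 122.
Column 4: 122 + 77 + 37 + 142 + ? = 435, so (3,4) = 57.
Column 5: 92 + 72 + 27 + 112 + ? = 435, so (4,5) = 132.
Row 3 needs 435; the known cells sum to 288, so (3,1) = 147.
The remaining cell in row 4 is (4,1) = 435 − 333 = 102.

62 32 127 122 92 / 42 137 107 77 72 / 147 117 87 57 27 / 102 97 67 37 132 / 82 52 47 142 112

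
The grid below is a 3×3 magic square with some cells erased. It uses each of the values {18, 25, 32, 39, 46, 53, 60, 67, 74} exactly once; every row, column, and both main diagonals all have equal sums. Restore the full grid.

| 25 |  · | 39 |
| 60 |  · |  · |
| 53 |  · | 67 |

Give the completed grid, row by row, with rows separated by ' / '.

The 9 entries sum to 414, so each line sums to 414/3 = 138.
Row 1 needs 138; the known cells sum to 64, so (1,2) = 74.
From row 3, 138 − (53 + 67) gives (3,2) = 18.
Column 2 needs 138; the known cells sum to 92, so (2,2) = 46.
Column 3: 39 + 67 + ? = 138, so (2,3) = 32.

25 74 39 / 60 46 32 / 53 18 67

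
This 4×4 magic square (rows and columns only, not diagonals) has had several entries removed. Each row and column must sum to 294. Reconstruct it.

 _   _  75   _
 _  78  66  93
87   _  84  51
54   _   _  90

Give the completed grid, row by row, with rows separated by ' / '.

Row 2: 78 + 66 + 93 + ? = 294, so (2,1) = 57.
Row 3 needs 294; the known cells sum to 222, so (3,2) = 72.
Column 1: 57 + 87 + 54 + ? = 294, so (1,1) = 96.
Column 3 needs 294; the known cells sum to 225, so (4,3) = 69.
Using column 4: 93 + 51 + 90 + ? → (1,4) = 294 − 234 = 60.
Using row 1: 96 + 75 + 60 + ? → (1,2) = 294 − 231 = 63.
From row 4, 294 − (54 + 69 + 90) gives (4,2) = 81.

96 63 75 60 / 57 78 66 93 / 87 72 84 51 / 54 81 69 90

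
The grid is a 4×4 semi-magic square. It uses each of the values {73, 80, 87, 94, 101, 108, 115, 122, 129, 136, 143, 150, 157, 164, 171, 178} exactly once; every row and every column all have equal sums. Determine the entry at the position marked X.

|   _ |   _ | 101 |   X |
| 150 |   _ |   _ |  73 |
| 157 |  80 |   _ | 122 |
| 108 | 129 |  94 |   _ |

The 16 entries sum to 2008, so each line sums to 2008/4 = 502.
Row 3 must total 502; the given cells sum to 359, so (3,3) = 143.
The remaining cell in row 4 is (4,4) = 502 − 331 = 171.
Column 1 needs 502; the known cells sum to 415, so (1,1) = 87.
Column 3 must total 502; the given cells sum to 338, so (2,3) = 164.
From column 4, 502 − (73 + 122 + 171) gives (1,4) = 136.

136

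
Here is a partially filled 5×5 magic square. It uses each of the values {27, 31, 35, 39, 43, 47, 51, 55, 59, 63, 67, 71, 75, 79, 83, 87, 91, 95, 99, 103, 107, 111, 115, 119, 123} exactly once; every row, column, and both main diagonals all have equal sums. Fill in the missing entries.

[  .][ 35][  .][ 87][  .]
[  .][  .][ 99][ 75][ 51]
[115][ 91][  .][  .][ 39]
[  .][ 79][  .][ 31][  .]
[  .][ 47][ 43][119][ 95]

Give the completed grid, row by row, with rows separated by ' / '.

59 35 111 87 83 / 27 123 99 75 51 / 115 91 67 63 39 / 103 79 55 31 107 / 71 47 43 119 95

The 25 entries sum to 1875, so each line sums to 1875/5 = 375.
Row 5 needs 375; the known cells sum to 304, so (5,1) = 71.
Column 2: 35 + 91 + 79 + 47 + ? = 375, so (2,2) = 123.
Column 4 needs 375; the known cells sum to 312, so (3,4) = 63.
The remaining cell in row 2 is (2,1) = 375 − 348 = 27.
Row 3 must total 375; the given cells sum to 308, so (3,3) = 67.
From main diagonal, 375 − (123 + 67 + 31 + 95) gives (1,1) = 59.
Anti-diagonal: 75 + 67 + 79 + 71 + ? = 375, so (1,5) = 83.
From row 1, 375 − (59 + 35 + 87 + 83) gives (1,3) = 111.
Column 1 needs 375; the known cells sum to 272, so (4,1) = 103.
The remaining cell in column 3 is (4,3) = 375 − 320 = 55.
Column 5 must total 375; the given cells sum to 268, so (4,5) = 107.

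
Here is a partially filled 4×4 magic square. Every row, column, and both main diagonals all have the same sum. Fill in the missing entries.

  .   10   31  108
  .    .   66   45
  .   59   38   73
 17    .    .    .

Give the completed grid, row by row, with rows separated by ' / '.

Anti-diagonal is already complete: 108 + 66 + 59 + 17 = 250, so that is the magic constant.
Row 1: 10 + 31 + 108 + ? = 250, so (1,1) = 101.
From row 3, 250 − (59 + 38 + 73) gives (3,1) = 80.
Column 1 needs 250; the known cells sum to 198, so (2,1) = 52.
Using column 3: 31 + 66 + 38 + ? → (4,3) = 250 − 135 = 115.
The remaining cell in column 4 is (4,4) = 250 − 226 = 24.
Main diagonal needs 250; the known cells sum to 163, so (2,2) = 87.
Row 4: 17 + 115 + 24 + ? = 250, so (4,2) = 94.

101 10 31 108 / 52 87 66 45 / 80 59 38 73 / 17 94 115 24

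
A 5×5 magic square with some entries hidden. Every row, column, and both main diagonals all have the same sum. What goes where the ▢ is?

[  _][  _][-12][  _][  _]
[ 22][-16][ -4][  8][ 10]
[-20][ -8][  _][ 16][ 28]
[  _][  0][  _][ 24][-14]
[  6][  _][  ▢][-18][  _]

Row 2 is complete and sums to 20; that is the magic constant.
Row 3: -20 + (-8) + 16 + 28 + ? = 20, so (3,3) = 4.
From column 4, 20 − (8 + 16 + 24 + (-18)) gives (1,4) = -10.
Anti-diagonal needs 20; the known cells sum to 18, so (1,5) = 2.
Column 5 needs 20; the known cells sum to 26, so (5,5) = -6.
Main diagonal needs 20; the known cells sum to 6, so (1,1) = 14.
From row 1, 20 − (14 + (-12) + (-10) + 2) gives (1,2) = 26.
From column 1, 20 − (14 + 22 + (-20) + 6) gives (4,1) = -2.
The remaining cell in column 2 is (5,2) = 20 − 2 = 18.
Row 4 needs 20; the known cells sum to 8, so (4,3) = 12.
Row 5 needs 20; the known cells sum to 0, so (5,3) = 20.

20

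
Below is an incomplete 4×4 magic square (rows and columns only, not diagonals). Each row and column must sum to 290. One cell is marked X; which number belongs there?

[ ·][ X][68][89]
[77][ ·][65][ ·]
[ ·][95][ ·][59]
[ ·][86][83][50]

Row 4 needs 290; the known cells sum to 219, so (4,1) = 71.
Column 3: 68 + 65 + 83 + ? = 290, so (3,3) = 74.
Column 4: 89 + 59 + 50 + ? = 290, so (2,4) = 92.
Row 2 needs 290; the known cells sum to 234, so (2,2) = 56.
Row 3: 95 + 74 + 59 + ? = 290, so (3,1) = 62.
The remaining cell in column 1 is (1,1) = 290 − 210 = 80.
The remaining cell in column 2 is (1,2) = 290 − 237 = 53.

53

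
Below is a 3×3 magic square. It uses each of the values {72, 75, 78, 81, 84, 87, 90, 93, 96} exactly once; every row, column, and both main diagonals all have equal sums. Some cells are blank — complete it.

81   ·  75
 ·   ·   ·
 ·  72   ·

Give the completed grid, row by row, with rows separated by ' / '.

81 96 75 / 78 84 90 / 93 72 87

The 9 entries sum to 756, so each line sums to 756/3 = 252.
Row 1 needs 252; the known cells sum to 156, so (1,2) = 96.
Column 2: 96 + 72 + ? = 252, so (2,2) = 84.
Main diagonal must total 252; the given cells sum to 165, so (3,3) = 87.
Anti-diagonal needs 252; the known cells sum to 159, so (3,1) = 93.
The remaining cell in column 1 is (2,1) = 252 − 174 = 78.
Using column 3: 75 + 87 + ? → (2,3) = 252 − 162 = 90.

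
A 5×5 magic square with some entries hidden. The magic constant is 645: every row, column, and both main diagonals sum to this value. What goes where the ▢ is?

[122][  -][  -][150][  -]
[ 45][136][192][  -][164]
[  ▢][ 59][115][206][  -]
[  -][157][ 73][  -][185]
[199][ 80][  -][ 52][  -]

The remaining cell in row 2 is (2,4) = 645 − 537 = 108.
Using column 2: 136 + 59 + 157 + 80 + ? → (1,2) = 645 − 432 = 213.
Using column 4: 150 + 108 + 206 + 52 + ? → (4,4) = 645 − 516 = 129.
Main diagonal must total 645; the given cells sum to 502, so (5,5) = 143.
Anti-diagonal needs 645; the known cells sum to 579, so (1,5) = 66.
Row 1: 122 + 213 + 150 + 66 + ? = 645, so (1,3) = 94.
The remaining cell in row 4 is (4,1) = 645 − 544 = 101.
The remaining cell in row 5 is (5,3) = 645 − 474 = 171.
From column 1, 645 − (122 + 45 + 101 + 199) gives (3,1) = 178.

178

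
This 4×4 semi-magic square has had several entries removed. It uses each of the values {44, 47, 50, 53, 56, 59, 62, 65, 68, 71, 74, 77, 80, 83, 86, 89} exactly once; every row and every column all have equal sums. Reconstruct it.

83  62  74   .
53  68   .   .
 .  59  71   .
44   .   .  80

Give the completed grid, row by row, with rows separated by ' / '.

The 16 entries sum to 1064, so each line sums to 1064/4 = 266.
Using row 1: 83 + 62 + 74 + ? → (1,4) = 266 − 219 = 47.
Column 1 needs 266; the known cells sum to 180, so (3,1) = 86.
Using column 2: 62 + 68 + 59 + ? → (4,2) = 266 − 189 = 77.
Row 3: 86 + 59 + 71 + ? = 266, so (3,4) = 50.
From row 4, 266 − (44 + 77 + 80) gives (4,3) = 65.
Column 3: 74 + 71 + 65 + ? = 266, so (2,3) = 56.
Column 4 needs 266; the known cells sum to 177, so (2,4) = 89.

83 62 74 47 / 53 68 56 89 / 86 59 71 50 / 44 77 65 80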